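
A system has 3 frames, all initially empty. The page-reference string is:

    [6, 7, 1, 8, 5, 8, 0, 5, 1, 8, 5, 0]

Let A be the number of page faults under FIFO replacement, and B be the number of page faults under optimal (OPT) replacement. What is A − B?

Under FIFO: F F F F F . F . F F F F → 10 faults.
Under OPT: F F F F F . F . . F . . → 7 faults.
A − B = 10 − 7 = 3.

3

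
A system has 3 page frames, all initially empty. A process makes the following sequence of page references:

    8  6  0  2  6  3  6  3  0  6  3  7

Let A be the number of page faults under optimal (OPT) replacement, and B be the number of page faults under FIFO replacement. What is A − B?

Under OPT: F F F F . F . . . . . F → 6 faults.
Under FIFO: F F F F . F F . F . . F → 8 faults.
A − B = 6 − 8 = -2.

-2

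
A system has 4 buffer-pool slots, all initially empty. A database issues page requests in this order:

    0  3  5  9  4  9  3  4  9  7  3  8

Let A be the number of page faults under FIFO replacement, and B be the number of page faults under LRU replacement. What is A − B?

Under FIFO: F F F F F . . . . F F F → 8 faults.
Under LRU: F F F F F . . . . F . F → 7 faults.
A − B = 8 − 7 = 1.

1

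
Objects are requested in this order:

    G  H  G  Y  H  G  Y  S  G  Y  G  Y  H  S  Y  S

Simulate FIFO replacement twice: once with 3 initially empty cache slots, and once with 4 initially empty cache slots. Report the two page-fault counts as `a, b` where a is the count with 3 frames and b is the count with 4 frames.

8, 4

3 frames: F F . F . . . F F . . . F . F F → 8 faults.
4 frames: F F . F . . . F . . . . . . . . → 4 faults.
4 < 8: adding a frame reduced faults, as is typical.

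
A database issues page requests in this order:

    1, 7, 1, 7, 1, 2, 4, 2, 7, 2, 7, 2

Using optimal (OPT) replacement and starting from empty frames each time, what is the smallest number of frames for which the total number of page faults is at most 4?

f=1: 12 faults
f=2: 5 faults
f=3: 4 faults
f=4: 4 faults
Smallest f with faults ≤ 4 is 3.

3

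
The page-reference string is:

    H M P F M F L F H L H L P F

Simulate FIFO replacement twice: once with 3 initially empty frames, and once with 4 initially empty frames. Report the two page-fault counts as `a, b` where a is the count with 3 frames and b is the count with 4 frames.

3 frames: F F F F . . F . F . . . F F → 8 faults.
4 frames: F F F F . . F . F . . . . . → 6 faults.
6 < 8: adding a frame reduced faults, as is typical.

8, 6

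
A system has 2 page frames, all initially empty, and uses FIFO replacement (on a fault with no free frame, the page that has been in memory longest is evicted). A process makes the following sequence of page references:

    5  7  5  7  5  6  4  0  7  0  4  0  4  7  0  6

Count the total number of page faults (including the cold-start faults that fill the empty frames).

5 -> miss, frames [5]
7 -> miss, frames [5, 7]
5 -> hit
7 -> hit
5 -> hit
6 -> miss, evict 5, frames [7, 6]
4 -> miss, evict 7, frames [6, 4]
0 -> miss, evict 6, frames [4, 0]
7 -> miss, evict 4, frames [0, 7]
0 -> hit
4 -> miss, evict 0, frames [7, 4]
0 -> miss, evict 7, frames [4, 0]
4 -> hit
7 -> miss, evict 4, frames [0, 7]
0 -> hit
6 -> miss, evict 0, frames [7, 6]
Page faults: 10.

10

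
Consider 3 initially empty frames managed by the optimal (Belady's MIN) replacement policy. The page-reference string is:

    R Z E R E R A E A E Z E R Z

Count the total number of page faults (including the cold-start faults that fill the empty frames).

5

R: miss, frames [R]
Z: miss, frames [R, Z]
E: miss, frames [R, Z, E]
R: hit
E: hit
R: hit
A: miss, evict R, frames [Z, E, A]
E: hit
A: hit
E: hit
Z: hit
E: hit
R: miss, evict A, frames [Z, E, R]
Z: hit
Page faults: 5.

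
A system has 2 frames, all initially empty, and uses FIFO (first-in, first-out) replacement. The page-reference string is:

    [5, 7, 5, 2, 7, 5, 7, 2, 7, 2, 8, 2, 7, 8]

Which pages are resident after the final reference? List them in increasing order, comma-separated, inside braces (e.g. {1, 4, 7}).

5 → fault, frames (5)
7 → fault, frames (5 7)
5 → hit
2 → fault, evict 5, frames (7 2)
7 → hit
5 → fault, evict 7, frames (2 5)
7 → fault, evict 2, frames (5 7)
2 → fault, evict 5, frames (7 2)
7 → hit
2 → hit
8 → fault, evict 7, frames (2 8)
2 → hit
7 → fault, evict 2, frames (8 7)
8 → hit

{7, 8}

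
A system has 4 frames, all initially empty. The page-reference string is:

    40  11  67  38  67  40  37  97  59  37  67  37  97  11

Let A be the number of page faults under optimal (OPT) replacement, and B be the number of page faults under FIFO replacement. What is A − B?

-1

Under OPT: F F F F . . F F F . . . . F → 8 faults.
Under FIFO: F F F F . . F F F . F . . F → 9 faults.
A − B = 8 − 9 = -1.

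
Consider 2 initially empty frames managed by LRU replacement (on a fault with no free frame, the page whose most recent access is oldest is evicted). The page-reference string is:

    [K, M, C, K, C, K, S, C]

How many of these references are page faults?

6

K: fault, frames (K)
M: fault, frames (K M)
C: fault, evict K, frames (M C)
K: fault, evict M, frames (C K)
C: hit
K: hit
S: fault, evict C, frames (K S)
C: fault, evict K, frames (S C)
Page faults: 6.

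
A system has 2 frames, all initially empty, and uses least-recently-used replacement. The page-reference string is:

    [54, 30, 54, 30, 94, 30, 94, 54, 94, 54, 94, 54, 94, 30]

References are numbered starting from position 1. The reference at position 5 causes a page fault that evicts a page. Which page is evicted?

54

pos 1: 54 → fault, frames [54]
pos 2: 30 → fault, frames [54, 30]
pos 3: 54 → hit
pos 4: 30 → hit
pos 5: 94 → fault, evict 54, frames [30, 94]
At position 5, page 54 is evicted.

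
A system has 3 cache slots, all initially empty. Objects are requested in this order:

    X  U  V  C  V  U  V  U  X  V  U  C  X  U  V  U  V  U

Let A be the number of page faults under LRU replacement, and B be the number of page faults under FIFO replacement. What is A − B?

Under LRU: F F F F . . . . F . . F F . F . . . → 8 faults.
Under FIFO: F F F F . . . . F . F . . . F . . . → 7 faults.
A − B = 8 − 7 = 1.

1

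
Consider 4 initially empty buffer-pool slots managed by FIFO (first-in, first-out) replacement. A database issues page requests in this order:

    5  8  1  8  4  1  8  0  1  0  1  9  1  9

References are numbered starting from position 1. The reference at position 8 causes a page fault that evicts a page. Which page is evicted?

pos 1: 5 -> fault, frames [5]
pos 2: 8 -> fault, frames [5, 8]
pos 3: 1 -> fault, frames [5, 8, 1]
pos 4: 8 -> hit
pos 5: 4 -> fault, frames [5, 8, 1, 4]
pos 6: 1 -> hit
pos 7: 8 -> hit
pos 8: 0 -> fault, evict 5, frames [8, 1, 4, 0]
At position 8, page 5 is evicted.

5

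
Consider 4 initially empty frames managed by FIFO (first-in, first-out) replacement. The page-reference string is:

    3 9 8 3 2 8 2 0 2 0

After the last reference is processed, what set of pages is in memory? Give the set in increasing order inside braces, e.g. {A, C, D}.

{0, 2, 8, 9}

3: miss, frames {3}
9: miss, frames {3,9}
8: miss, frames {3,9,8}
3: hit
2: miss, frames {3,9,8,2}
8: hit
2: hit
0: miss, evict 3, frames {9,8,2,0}
2: hit
0: hit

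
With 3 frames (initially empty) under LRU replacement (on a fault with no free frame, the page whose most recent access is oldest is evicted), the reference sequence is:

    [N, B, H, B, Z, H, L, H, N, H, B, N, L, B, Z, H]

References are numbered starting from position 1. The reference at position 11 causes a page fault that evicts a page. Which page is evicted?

pos 1: N -> fault, frames [N]
pos 2: B -> fault, frames [N, B]
pos 3: H -> fault, frames [N, B, H]
pos 4: B -> hit
pos 5: Z -> fault, evict N, frames [H, B, Z]
pos 6: H -> hit
pos 7: L -> fault, evict B, frames [Z, H, L]
pos 8: H -> hit
pos 9: N -> fault, evict Z, frames [L, H, N]
pos 10: H -> hit
pos 11: B -> fault, evict L, frames [N, H, B]
At position 11, page L is evicted.

L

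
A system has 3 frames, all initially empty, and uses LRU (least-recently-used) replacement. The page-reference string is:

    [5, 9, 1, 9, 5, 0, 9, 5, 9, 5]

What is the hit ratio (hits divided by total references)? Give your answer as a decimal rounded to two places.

0.60

5 -> fault, frames [5]
9 -> fault, frames [5, 9]
1 -> fault, frames [5, 9, 1]
9 -> hit
5 -> hit
0 -> fault, evict 1, frames [9, 5, 0]
9 -> hit
5 -> hit
9 -> hit
5 -> hit
Hits: 6 of 10 references → 6/10 = 0.6000.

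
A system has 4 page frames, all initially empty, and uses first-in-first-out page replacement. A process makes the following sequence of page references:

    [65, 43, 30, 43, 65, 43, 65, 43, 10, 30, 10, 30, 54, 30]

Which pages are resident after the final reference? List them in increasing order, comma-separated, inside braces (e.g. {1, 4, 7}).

65 → fault, frames (65)
43 → fault, frames (65 43)
30 → fault, frames (65 43 30)
43 → hit
65 → hit
43 → hit
65 → hit
43 → hit
10 → fault, frames (65 43 30 10)
30 → hit
10 → hit
30 → hit
54 → fault, evict 65, frames (43 30 10 54)
30 → hit

{10, 30, 43, 54}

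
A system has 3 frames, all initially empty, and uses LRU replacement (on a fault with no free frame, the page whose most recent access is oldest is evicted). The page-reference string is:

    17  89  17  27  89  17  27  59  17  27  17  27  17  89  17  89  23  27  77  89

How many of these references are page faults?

9

17 → miss, frames {17}
89 → miss, frames {17,89}
17 → hit
27 → miss, frames {89,17,27}
89 → hit
17 → hit
27 → hit
59 → miss, evict 89, frames {17,27,59}
17 → hit
27 → hit
17 → hit
27 → hit
17 → hit
89 → miss, evict 59, frames {27,17,89}
17 → hit
89 → hit
23 → miss, evict 27, frames {17,89,23}
27 → miss, evict 17, frames {89,23,27}
77 → miss, evict 89, frames {23,27,77}
89 → miss, evict 23, frames {27,77,89}
Page faults: 9.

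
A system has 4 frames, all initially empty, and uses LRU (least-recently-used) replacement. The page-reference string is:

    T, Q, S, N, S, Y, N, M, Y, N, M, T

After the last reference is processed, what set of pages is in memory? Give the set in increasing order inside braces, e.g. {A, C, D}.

{M, N, T, Y}

T → fault, frames {T}
Q → fault, frames {T,Q}
S → fault, frames {T,Q,S}
N → fault, frames {T,Q,S,N}
S → hit
Y → fault, evict T, frames {Q,N,S,Y}
N → hit
M → fault, evict Q, frames {S,Y,N,M}
Y → hit
N → hit
M → hit
T → fault, evict S, frames {Y,N,M,T}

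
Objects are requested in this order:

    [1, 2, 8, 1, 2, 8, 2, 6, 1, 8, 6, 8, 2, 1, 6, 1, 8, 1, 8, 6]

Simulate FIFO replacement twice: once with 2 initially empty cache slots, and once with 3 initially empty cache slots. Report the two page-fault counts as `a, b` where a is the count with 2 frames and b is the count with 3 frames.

16, 8

2 frames: F F F F F F . F F F F . F F F . F F . F → 16 faults.
3 frames: F F F . . . . F F . . . F . . . F . . F → 8 faults.
8 < 16: adding a frame reduced faults, as is typical.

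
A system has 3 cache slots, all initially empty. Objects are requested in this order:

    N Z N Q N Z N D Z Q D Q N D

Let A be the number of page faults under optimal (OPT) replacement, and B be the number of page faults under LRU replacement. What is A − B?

-1

Under OPT: F F . F . . . F . . . . F . → 5 faults.
Under LRU: F F . F . . . F . F . . F . → 6 faults.
A − B = 5 − 6 = -1.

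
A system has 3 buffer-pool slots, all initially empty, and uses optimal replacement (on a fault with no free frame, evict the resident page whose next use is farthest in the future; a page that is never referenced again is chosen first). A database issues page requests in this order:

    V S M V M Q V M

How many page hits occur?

4

V: miss, frames (V)
S: miss, frames (V S)
M: miss, frames (V S M)
V: hit
M: hit
Q: miss, evict S, frames (V M Q)
V: hit
M: hit
Hits: 4.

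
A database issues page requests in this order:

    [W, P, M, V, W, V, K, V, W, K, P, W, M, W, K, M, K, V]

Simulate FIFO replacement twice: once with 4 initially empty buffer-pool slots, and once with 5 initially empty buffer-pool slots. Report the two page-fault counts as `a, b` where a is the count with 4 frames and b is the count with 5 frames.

9, 5

4 frames: F F F F . . F . F . F . F . . . . F → 9 faults.
5 frames: F F F F . . F . . . . . . . . . . . → 5 faults.
5 < 9: adding a frame reduced faults, as is typical.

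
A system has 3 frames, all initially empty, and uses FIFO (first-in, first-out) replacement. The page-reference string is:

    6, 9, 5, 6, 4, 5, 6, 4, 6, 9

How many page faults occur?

6: fault, frames [6]
9: fault, frames [6, 9]
5: fault, frames [6, 9, 5]
6: hit
4: fault, evict 6, frames [9, 5, 4]
5: hit
6: fault, evict 9, frames [5, 4, 6]
4: hit
6: hit
9: fault, evict 5, frames [4, 6, 9]
Page faults: 6.

6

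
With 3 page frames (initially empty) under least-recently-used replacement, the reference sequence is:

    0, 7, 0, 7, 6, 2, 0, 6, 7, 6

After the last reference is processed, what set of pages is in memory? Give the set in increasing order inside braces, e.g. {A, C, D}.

0: fault, frames [0]
7: fault, frames [0, 7]
0: hit
7: hit
6: fault, frames [0, 7, 6]
2: fault, evict 0, frames [7, 6, 2]
0: fault, evict 7, frames [6, 2, 0]
6: hit
7: fault, evict 2, frames [0, 6, 7]
6: hit

{0, 6, 7}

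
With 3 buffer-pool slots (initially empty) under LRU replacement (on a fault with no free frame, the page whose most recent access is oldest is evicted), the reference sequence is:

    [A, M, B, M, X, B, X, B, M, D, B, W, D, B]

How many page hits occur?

A → fault, frames {A}
M → fault, frames {A,M}
B → fault, frames {A,M,B}
M → hit
X → fault, evict A, frames {B,M,X}
B → hit
X → hit
B → hit
M → hit
D → fault, evict X, frames {B,M,D}
B → hit
W → fault, evict M, frames {D,B,W}
D → hit
B → hit
Hits: 8.

8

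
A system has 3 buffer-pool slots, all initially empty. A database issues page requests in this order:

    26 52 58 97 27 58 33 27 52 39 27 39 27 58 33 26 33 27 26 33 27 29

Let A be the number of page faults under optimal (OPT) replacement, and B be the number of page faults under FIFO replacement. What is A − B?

-4

Under OPT: F F F F F . F . . F . . . F . F . . . . . F → 10 faults.
Under FIFO: F F F F F . F . F F F . . F F F . F . . . F → 14 faults.
A − B = 10 − 14 = -4.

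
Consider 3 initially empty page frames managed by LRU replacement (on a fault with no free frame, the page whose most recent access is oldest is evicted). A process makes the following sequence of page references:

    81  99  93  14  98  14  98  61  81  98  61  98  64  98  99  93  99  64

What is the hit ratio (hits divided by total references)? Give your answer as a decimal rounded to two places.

0.39

81: miss, frames [81]
99: miss, frames [81, 99]
93: miss, frames [81, 99, 93]
14: miss, evict 81, frames [99, 93, 14]
98: miss, evict 99, frames [93, 14, 98]
14: hit
98: hit
61: miss, evict 93, frames [14, 98, 61]
81: miss, evict 14, frames [98, 61, 81]
98: hit
61: hit
98: hit
64: miss, evict 81, frames [61, 98, 64]
98: hit
99: miss, evict 61, frames [64, 98, 99]
93: miss, evict 64, frames [98, 99, 93]
99: hit
64: miss, evict 98, frames [93, 99, 64]
Hits: 7 of 18 references → 7/18 = 0.3889.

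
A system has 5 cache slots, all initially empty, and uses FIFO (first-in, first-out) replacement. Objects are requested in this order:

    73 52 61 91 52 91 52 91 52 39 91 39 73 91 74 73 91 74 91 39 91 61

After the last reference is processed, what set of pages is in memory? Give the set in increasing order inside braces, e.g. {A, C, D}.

73 → miss, frames [73]
52 → miss, frames [73, 52]
61 → miss, frames [73, 52, 61]
91 → miss, frames [73, 52, 61, 91]
52 → hit
91 → hit
52 → hit
91 → hit
52 → hit
39 → miss, frames [73, 52, 61, 91, 39]
91 → hit
39 → hit
73 → hit
91 → hit
74 → miss, evict 73, frames [52, 61, 91, 39, 74]
73 → miss, evict 52, frames [61, 91, 39, 74, 73]
91 → hit
74 → hit
91 → hit
39 → hit
91 → hit
61 → hit

{39, 61, 73, 74, 91}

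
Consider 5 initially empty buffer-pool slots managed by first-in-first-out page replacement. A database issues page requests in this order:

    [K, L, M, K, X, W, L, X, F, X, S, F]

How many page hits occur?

K → fault, frames (K)
L → fault, frames (K L)
M → fault, frames (K L M)
K → hit
X → fault, frames (K L M X)
W → fault, frames (K L M X W)
L → hit
X → hit
F → fault, evict K, frames (L M X W F)
X → hit
S → fault, evict L, frames (M X W F S)
F → hit
Hits: 5.

5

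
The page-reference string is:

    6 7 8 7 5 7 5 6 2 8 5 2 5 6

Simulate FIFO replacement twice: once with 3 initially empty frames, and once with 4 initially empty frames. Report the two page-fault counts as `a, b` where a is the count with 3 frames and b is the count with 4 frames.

3 frames: F F F . F . . F F F F . . F → 9 faults.
4 frames: F F F . F . . . F . . . . F → 6 faults.
6 < 9: adding a frame reduced faults, as is typical.

9, 6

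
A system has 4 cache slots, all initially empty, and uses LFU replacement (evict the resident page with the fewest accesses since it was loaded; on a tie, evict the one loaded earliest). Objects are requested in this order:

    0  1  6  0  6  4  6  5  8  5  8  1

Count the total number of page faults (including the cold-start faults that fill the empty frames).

0 -> fault, frames {0}
1 -> fault, frames {0,1}
6 -> fault, frames {0,1,6}
0 -> hit
6 -> hit
4 -> fault, frames {0,1,6,4}
6 -> hit
5 -> fault, evict 1, frames {0,6,4,5}
8 -> fault, evict 4, frames {0,6,5,8}
5 -> hit
8 -> hit
1 -> fault, evict 0, frames {6,5,8,1}
Page faults: 7.

7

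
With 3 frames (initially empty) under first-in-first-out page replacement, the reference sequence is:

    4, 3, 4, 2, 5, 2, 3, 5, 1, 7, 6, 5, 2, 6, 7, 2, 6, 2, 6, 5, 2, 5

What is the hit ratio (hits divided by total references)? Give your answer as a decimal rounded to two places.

4 -> miss, frames [4]
3 -> miss, frames [4, 3]
4 -> hit
2 -> miss, frames [4, 3, 2]
5 -> miss, evict 4, frames [3, 2, 5]
2 -> hit
3 -> hit
5 -> hit
1 -> miss, evict 3, frames [2, 5, 1]
7 -> miss, evict 2, frames [5, 1, 7]
6 -> miss, evict 5, frames [1, 7, 6]
5 -> miss, evict 1, frames [7, 6, 5]
2 -> miss, evict 7, frames [6, 5, 2]
6 -> hit
7 -> miss, evict 6, frames [5, 2, 7]
2 -> hit
6 -> miss, evict 5, frames [2, 7, 6]
2 -> hit
6 -> hit
5 -> miss, evict 2, frames [7, 6, 5]
2 -> miss, evict 7, frames [6, 5, 2]
5 -> hit
Hits: 9 of 22 references → 9/22 = 0.4091.

0.41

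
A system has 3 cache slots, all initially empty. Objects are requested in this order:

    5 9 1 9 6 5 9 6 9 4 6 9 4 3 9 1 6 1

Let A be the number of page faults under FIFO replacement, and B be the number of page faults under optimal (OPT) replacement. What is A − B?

5

Under FIFO: F F F . F F F . . F F . . F F F F . → 12 faults.
Under OPT: F F F . F . . . . F . . . F . F . . → 7 faults.
A − B = 12 − 7 = 5.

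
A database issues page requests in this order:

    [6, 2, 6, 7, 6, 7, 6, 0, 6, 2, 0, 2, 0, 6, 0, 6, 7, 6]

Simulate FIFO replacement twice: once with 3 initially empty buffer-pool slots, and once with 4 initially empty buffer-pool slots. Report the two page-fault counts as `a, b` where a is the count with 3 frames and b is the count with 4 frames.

3 frames: F F . F . . . F F F . . . . . . F . → 7 faults.
4 frames: F F . F . . . F . . . . . . . . . . → 4 faults.
4 < 7: adding a frame reduced faults, as is typical.

7, 4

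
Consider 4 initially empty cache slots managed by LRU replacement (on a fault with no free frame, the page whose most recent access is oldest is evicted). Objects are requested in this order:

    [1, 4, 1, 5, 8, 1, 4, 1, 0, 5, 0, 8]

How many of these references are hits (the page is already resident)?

5

1 -> fault, frames [1]
4 -> fault, frames [1, 4]
1 -> hit
5 -> fault, frames [4, 1, 5]
8 -> fault, frames [4, 1, 5, 8]
1 -> hit
4 -> hit
1 -> hit
0 -> fault, evict 5, frames [8, 4, 1, 0]
5 -> fault, evict 8, frames [4, 1, 0, 5]
0 -> hit
8 -> fault, evict 4, frames [1, 5, 0, 8]
Hits: 5.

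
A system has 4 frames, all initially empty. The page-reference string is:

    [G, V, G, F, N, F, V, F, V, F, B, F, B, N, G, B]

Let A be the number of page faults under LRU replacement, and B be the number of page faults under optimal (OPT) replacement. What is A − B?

Under LRU: F F . F F . . . . . F . . . F . → 6 faults.
Under OPT: F F . F F . . . . . F . . . . . → 5 faults.
A − B = 6 − 5 = 1.

1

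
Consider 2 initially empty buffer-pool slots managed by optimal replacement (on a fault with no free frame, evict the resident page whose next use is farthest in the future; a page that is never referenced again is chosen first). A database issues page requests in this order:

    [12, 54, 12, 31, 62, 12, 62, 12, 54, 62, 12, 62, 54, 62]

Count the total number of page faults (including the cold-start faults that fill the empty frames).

7

12: fault, frames [12]
54: fault, frames [12, 54]
12: hit
31: fault, evict 54, frames [12, 31]
62: fault, evict 31, frames [12, 62]
12: hit
62: hit
12: hit
54: fault, evict 12, frames [62, 54]
62: hit
12: fault, evict 54, frames [62, 12]
62: hit
54: fault, evict 12, frames [62, 54]
62: hit
Page faults: 7.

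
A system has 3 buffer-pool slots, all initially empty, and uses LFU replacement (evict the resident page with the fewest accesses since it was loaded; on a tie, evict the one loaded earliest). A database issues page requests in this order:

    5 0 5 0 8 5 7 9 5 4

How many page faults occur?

6

5 → fault, frames (5)
0 → fault, frames (5 0)
5 → hit
0 → hit
8 → fault, frames (5 0 8)
5 → hit
7 → fault, evict 8, frames (5 0 7)
9 → fault, evict 7, frames (5 0 9)
5 → hit
4 → fault, evict 9, frames (5 0 4)
Page faults: 6.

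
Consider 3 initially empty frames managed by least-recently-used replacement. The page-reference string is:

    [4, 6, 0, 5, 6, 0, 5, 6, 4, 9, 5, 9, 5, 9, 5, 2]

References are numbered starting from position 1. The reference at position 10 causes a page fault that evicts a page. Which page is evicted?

pos 1: 4 → miss, frames [4]
pos 2: 6 → miss, frames [4, 6]
pos 3: 0 → miss, frames [4, 6, 0]
pos 4: 5 → miss, evict 4, frames [6, 0, 5]
pos 5: 6 → hit
pos 6: 0 → hit
pos 7: 5 → hit
pos 8: 6 → hit
pos 9: 4 → miss, evict 0, frames [5, 6, 4]
pos 10: 9 → miss, evict 5, frames [6, 4, 9]
At position 10, page 5 is evicted.

5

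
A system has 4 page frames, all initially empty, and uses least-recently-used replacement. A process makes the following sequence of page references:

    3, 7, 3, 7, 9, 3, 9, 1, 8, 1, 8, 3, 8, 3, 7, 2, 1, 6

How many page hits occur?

9

3 -> fault, frames {3}
7 -> fault, frames {3,7}
3 -> hit
7 -> hit
9 -> fault, frames {3,7,9}
3 -> hit
9 -> hit
1 -> fault, frames {7,3,9,1}
8 -> fault, evict 7, frames {3,9,1,8}
1 -> hit
8 -> hit
3 -> hit
8 -> hit
3 -> hit
7 -> fault, evict 9, frames {1,8,3,7}
2 -> fault, evict 1, frames {8,3,7,2}
1 -> fault, evict 8, frames {3,7,2,1}
6 -> fault, evict 3, frames {7,2,1,6}
Hits: 9.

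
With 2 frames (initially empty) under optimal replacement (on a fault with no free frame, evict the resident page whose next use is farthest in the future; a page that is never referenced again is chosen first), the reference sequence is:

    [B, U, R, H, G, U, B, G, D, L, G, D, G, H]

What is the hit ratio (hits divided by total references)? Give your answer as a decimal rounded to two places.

B -> fault, frames {B}
U -> fault, frames {B,U}
R -> fault, evict B, frames {U,R}
H -> fault, evict R, frames {U,H}
G -> fault, evict H, frames {U,G}
U -> hit
B -> fault, evict U, frames {G,B}
G -> hit
D -> fault, evict B, frames {G,D}
L -> fault, evict D, frames {G,L}
G -> hit
D -> fault, evict L, frames {G,D}
G -> hit
H -> fault, evict D, frames {G,H}
Hits: 4 of 14 references → 4/14 = 0.2857.

0.29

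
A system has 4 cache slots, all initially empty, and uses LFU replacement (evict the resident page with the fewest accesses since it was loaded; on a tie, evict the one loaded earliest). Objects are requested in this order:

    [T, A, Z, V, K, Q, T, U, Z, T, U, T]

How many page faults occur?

T: miss, frames {T}
A: miss, frames {T,A}
Z: miss, frames {T,A,Z}
V: miss, frames {T,A,Z,V}
K: miss, evict T, frames {A,Z,V,K}
Q: miss, evict A, frames {Z,V,K,Q}
T: miss, evict Z, frames {V,K,Q,T}
U: miss, evict V, frames {K,Q,T,U}
Z: miss, evict K, frames {Q,T,U,Z}
T: hit
U: hit
T: hit
Page faults: 9.

9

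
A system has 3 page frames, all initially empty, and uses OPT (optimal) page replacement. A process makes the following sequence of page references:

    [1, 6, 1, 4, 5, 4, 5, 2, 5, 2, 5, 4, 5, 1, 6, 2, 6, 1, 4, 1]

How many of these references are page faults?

8

1 -> fault, frames (1)
6 -> fault, frames (1 6)
1 -> hit
4 -> fault, frames (1 6 4)
5 -> fault, evict 6, frames (1 4 5)
4 -> hit
5 -> hit
2 -> fault, evict 1, frames (4 5 2)
5 -> hit
2 -> hit
5 -> hit
4 -> hit
5 -> hit
1 -> fault, evict 5, frames (4 2 1)
6 -> fault, evict 4, frames (2 1 6)
2 -> hit
6 -> hit
1 -> hit
4 -> fault, evict 6, frames (2 1 4)
1 -> hit
Page faults: 8.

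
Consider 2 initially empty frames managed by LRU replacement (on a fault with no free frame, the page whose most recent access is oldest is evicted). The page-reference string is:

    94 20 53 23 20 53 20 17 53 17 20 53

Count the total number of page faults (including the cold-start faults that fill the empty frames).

94: fault, frames {94}
20: fault, frames {94,20}
53: fault, evict 94, frames {20,53}
23: fault, evict 20, frames {53,23}
20: fault, evict 53, frames {23,20}
53: fault, evict 23, frames {20,53}
20: hit
17: fault, evict 53, frames {20,17}
53: fault, evict 20, frames {17,53}
17: hit
20: fault, evict 53, frames {17,20}
53: fault, evict 17, frames {20,53}
Page faults: 10.

10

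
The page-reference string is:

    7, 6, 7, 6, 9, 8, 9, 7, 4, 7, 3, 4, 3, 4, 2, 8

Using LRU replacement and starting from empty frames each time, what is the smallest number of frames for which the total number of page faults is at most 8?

4

f=1: 16 faults
f=2: 10 faults
f=3: 9 faults
f=4: 8 faults
f=5: 8 faults
f=6: 7 faults
f=7: 7 faults
Smallest f with faults ≤ 8 is 4.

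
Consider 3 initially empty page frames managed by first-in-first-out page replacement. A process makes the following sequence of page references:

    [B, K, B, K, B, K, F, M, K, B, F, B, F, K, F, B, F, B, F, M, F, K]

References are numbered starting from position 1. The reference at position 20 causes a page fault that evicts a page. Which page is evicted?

pos 1: B: fault, frames [B]
pos 2: K: fault, frames [B, K]
pos 3: B: hit
pos 4: K: hit
pos 5: B: hit
pos 6: K: hit
pos 7: F: fault, frames [B, K, F]
pos 8: M: fault, evict B, frames [K, F, M]
pos 9: K: hit
pos 10: B: fault, evict K, frames [F, M, B]
pos 11: F: hit
pos 12: B: hit
pos 13: F: hit
pos 14: K: fault, evict F, frames [M, B, K]
pos 15: F: fault, evict M, frames [B, K, F]
pos 16: B: hit
pos 17: F: hit
pos 18: B: hit
pos 19: F: hit
pos 20: M: fault, evict B, frames [K, F, M]
At position 20, page B is evicted.

B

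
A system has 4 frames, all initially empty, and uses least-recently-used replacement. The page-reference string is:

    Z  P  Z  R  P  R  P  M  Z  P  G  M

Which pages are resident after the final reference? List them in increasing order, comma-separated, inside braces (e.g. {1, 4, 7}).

Z -> miss, frames (Z)
P -> miss, frames (Z P)
Z -> hit
R -> miss, frames (P Z R)
P -> hit
R -> hit
P -> hit
M -> miss, frames (Z R P M)
Z -> hit
P -> hit
G -> miss, evict R, frames (M Z P G)
M -> hit

{G, M, P, Z}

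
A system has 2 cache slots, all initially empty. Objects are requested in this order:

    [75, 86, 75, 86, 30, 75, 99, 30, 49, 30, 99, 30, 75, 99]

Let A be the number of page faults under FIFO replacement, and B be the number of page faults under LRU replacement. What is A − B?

Under FIFO: F F . . F F F F F . F F F F → 11 faults.
Under LRU: F F . . F F F F F . F . F F → 10 faults.
A − B = 11 − 10 = 1.

1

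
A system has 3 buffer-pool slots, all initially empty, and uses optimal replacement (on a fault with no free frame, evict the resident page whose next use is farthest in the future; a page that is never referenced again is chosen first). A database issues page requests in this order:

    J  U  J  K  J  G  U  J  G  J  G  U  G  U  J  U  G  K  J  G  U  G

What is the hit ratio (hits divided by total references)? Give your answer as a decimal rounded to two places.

0.73

J: miss, frames {J}
U: miss, frames {J,U}
J: hit
K: miss, frames {J,U,K}
J: hit
G: miss, evict K, frames {J,U,G}
U: hit
J: hit
G: hit
J: hit
G: hit
U: hit
G: hit
U: hit
J: hit
U: hit
G: hit
K: miss, evict U, frames {J,G,K}
J: hit
G: hit
U: miss, evict K, frames {J,G,U}
G: hit
Hits: 16 of 22 references → 16/22 = 0.7273.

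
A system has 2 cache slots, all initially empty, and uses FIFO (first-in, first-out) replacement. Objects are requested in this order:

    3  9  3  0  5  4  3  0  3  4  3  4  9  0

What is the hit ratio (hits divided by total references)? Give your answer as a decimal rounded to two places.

0.21

3 → fault, frames (3)
9 → fault, frames (3 9)
3 → hit
0 → fault, evict 3, frames (9 0)
5 → fault, evict 9, frames (0 5)
4 → fault, evict 0, frames (5 4)
3 → fault, evict 5, frames (4 3)
0 → fault, evict 4, frames (3 0)
3 → hit
4 → fault, evict 3, frames (0 4)
3 → fault, evict 0, frames (4 3)
4 → hit
9 → fault, evict 4, frames (3 9)
0 → fault, evict 3, frames (9 0)
Hits: 3 of 14 references → 3/14 = 0.2143.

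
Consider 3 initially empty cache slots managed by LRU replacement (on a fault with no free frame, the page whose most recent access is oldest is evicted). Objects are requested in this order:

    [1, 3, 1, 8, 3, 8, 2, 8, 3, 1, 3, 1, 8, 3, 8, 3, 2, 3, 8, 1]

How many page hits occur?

13

1 -> miss, frames {1}
3 -> miss, frames {1,3}
1 -> hit
8 -> miss, frames {3,1,8}
3 -> hit
8 -> hit
2 -> miss, evict 1, frames {3,8,2}
8 -> hit
3 -> hit
1 -> miss, evict 2, frames {8,3,1}
3 -> hit
1 -> hit
8 -> hit
3 -> hit
8 -> hit
3 -> hit
2 -> miss, evict 1, frames {8,3,2}
3 -> hit
8 -> hit
1 -> miss, evict 2, frames {3,8,1}
Hits: 13.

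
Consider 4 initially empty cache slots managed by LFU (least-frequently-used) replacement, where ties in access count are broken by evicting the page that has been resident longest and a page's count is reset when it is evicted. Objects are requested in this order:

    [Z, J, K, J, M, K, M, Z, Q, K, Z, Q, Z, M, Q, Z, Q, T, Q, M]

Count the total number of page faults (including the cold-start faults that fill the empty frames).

Z: fault, frames (Z)
J: fault, frames (Z J)
K: fault, frames (Z J K)
J: hit
M: fault, frames (Z J K M)
K: hit
M: hit
Z: hit
Q: fault, evict Z, frames (J K M Q)
K: hit
Z: fault, evict Q, frames (J K M Z)
Q: fault, evict Z, frames (J K M Q)
Z: fault, evict Q, frames (J K M Z)
M: hit
Q: fault, evict Z, frames (J K M Q)
Z: fault, evict Q, frames (J K M Z)
Q: fault, evict Z, frames (J K M Q)
T: fault, evict Q, frames (J K M T)
Q: fault, evict T, frames (J K M Q)
M: hit
Page faults: 13.

13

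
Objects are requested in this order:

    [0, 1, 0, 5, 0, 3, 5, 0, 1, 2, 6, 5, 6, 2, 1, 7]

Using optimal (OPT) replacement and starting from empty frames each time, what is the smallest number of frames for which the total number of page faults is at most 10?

3

f=1: 16 faults
f=2: 11 faults
f=3: 9 faults
f=4: 7 faults
f=5: 7 faults
f=6: 7 faults
f=7: 7 faults
Smallest f with faults ≤ 10 is 3.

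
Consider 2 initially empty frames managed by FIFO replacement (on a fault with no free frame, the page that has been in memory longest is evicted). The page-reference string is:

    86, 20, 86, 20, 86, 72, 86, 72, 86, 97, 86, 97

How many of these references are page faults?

5

86: fault, frames {86}
20: fault, frames {86,20}
86: hit
20: hit
86: hit
72: fault, evict 86, frames {20,72}
86: fault, evict 20, frames {72,86}
72: hit
86: hit
97: fault, evict 72, frames {86,97}
86: hit
97: hit
Page faults: 5.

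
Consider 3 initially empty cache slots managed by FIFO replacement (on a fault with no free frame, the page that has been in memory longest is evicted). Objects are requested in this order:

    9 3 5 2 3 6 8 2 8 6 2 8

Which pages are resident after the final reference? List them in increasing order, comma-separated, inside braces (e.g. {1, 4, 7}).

9 → miss, frames {9}
3 → miss, frames {9,3}
5 → miss, frames {9,3,5}
2 → miss, evict 9, frames {3,5,2}
3 → hit
6 → miss, evict 3, frames {5,2,6}
8 → miss, evict 5, frames {2,6,8}
2 → hit
8 → hit
6 → hit
2 → hit
8 → hit

{2, 6, 8}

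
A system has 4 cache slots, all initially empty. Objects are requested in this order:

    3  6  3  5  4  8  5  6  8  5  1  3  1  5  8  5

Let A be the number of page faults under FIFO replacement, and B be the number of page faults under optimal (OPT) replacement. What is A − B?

2

Under FIFO: F F . F F F . . . . F F . F . . → 8 faults.
Under OPT: F F . F F F . . . . F . . . . . → 6 faults.
A − B = 8 − 6 = 2.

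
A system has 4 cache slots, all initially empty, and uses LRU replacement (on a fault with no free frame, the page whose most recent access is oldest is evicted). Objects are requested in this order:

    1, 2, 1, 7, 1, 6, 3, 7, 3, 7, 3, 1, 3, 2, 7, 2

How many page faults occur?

1 → miss, frames (1)
2 → miss, frames (1 2)
1 → hit
7 → miss, frames (2 1 7)
1 → hit
6 → miss, frames (2 7 1 6)
3 → miss, evict 2, frames (7 1 6 3)
7 → hit
3 → hit
7 → hit
3 → hit
1 → hit
3 → hit
2 → miss, evict 6, frames (7 1 3 2)
7 → hit
2 → hit
Page faults: 6.

6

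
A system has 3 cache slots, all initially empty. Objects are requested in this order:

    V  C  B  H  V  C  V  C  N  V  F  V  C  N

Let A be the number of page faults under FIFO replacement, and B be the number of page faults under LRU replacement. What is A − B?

1

Under FIFO: F F F F F F . . F . F F F F → 11 faults.
Under LRU: F F F F F F . . F . F . F F → 10 faults.
A − B = 11 − 10 = 1.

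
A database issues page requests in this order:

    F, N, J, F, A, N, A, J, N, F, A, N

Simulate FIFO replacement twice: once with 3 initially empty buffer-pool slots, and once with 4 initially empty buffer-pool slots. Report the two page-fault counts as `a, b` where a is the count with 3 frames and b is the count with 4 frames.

3 frames: F F F . F . . . . F . F → 6 faults.
4 frames: F F F . F . . . . . . . → 4 faults.
4 < 6: adding a frame reduced faults, as is typical.

6, 4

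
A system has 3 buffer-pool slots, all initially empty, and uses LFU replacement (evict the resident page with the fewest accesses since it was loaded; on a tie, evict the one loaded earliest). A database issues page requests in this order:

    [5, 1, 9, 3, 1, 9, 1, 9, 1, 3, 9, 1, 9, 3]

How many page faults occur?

4

5 → miss, frames {5}
1 → miss, frames {5,1}
9 → miss, frames {5,1,9}
3 → miss, evict 5, frames {1,9,3}
1 → hit
9 → hit
1 → hit
9 → hit
1 → hit
3 → hit
9 → hit
1 → hit
9 → hit
3 → hit
Page faults: 4.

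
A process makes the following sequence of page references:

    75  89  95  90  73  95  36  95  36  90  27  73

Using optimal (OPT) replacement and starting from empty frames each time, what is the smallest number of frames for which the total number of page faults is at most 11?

2

f=1: 12 faults
f=2: 9 faults
f=3: 8 faults
f=4: 7 faults
f=5: 7 faults
f=6: 7 faults
f=7: 7 faults
Smallest f with faults ≤ 11 is 2.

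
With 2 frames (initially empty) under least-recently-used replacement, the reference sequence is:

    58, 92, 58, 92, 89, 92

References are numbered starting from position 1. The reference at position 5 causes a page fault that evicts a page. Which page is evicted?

pos 1: 58 -> fault, frames {58}
pos 2: 92 -> fault, frames {58,92}
pos 3: 58 -> hit
pos 4: 92 -> hit
pos 5: 89 -> fault, evict 58, frames {92,89}
At position 5, page 58 is evicted.

58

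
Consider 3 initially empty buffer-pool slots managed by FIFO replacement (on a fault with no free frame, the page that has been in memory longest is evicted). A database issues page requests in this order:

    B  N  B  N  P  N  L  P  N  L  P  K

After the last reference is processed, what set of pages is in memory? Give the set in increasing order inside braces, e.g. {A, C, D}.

B: miss, frames (B)
N: miss, frames (B N)
B: hit
N: hit
P: miss, frames (B N P)
N: hit
L: miss, evict B, frames (N P L)
P: hit
N: hit
L: hit
P: hit
K: miss, evict N, frames (P L K)

{K, L, P}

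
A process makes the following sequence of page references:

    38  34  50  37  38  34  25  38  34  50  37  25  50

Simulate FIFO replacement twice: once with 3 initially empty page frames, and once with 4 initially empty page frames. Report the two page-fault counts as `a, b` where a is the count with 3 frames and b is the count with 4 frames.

9, 10

3 frames: F F F F F F F . . F F . . → 9 faults.
4 frames: F F F F . . F F F F F F . → 10 faults.
10 > 9: adding a frame increased faults — Belady's anomaly.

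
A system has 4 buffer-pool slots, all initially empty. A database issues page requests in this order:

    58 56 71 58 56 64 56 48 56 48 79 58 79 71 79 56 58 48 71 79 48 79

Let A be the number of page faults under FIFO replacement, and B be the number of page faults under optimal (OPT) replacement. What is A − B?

4

Under FIFO: F F F . . F . F . . F F . F . F . F . F . . → 11 faults.
Under OPT: F F F . . F . F . . F . . . . . . F . . . . → 7 faults.
A − B = 11 − 7 = 4.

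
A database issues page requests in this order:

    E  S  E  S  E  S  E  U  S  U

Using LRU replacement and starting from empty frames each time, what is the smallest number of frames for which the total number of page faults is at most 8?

f=1: 10 faults
f=2: 4 faults
f=3: 3 faults
Smallest f with faults ≤ 8 is 2.

2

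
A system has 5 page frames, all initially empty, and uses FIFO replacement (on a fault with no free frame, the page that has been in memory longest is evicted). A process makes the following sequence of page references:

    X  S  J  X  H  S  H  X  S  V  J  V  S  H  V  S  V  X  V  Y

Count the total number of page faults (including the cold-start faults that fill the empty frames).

6

X → miss, frames (X)
S → miss, frames (X S)
J → miss, frames (X S J)
X → hit
H → miss, frames (X S J H)
S → hit
H → hit
X → hit
S → hit
V → miss, frames (X S J H V)
J → hit
V → hit
S → hit
H → hit
V → hit
S → hit
V → hit
X → hit
V → hit
Y → miss, evict X, frames (S J H V Y)
Page faults: 6.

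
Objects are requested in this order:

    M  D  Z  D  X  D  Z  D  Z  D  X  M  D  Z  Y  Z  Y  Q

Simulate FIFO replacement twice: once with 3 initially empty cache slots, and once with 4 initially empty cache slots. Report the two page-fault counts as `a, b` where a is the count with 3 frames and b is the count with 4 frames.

3 frames: F F F . F . . . . . . F F F F . . F → 9 faults.
4 frames: F F F . F . . . . . . . . . F . . F → 6 faults.
6 < 9: adding a frame reduced faults, as is typical.

9, 6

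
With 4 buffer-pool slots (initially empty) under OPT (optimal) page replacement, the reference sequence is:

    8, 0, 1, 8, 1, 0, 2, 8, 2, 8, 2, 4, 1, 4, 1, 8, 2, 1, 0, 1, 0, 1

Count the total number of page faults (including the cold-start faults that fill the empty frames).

6

8: fault, frames (8)
0: fault, frames (8 0)
1: fault, frames (8 0 1)
8: hit
1: hit
0: hit
2: fault, frames (8 0 1 2)
8: hit
2: hit
8: hit
2: hit
4: fault, evict 0, frames (8 1 2 4)
1: hit
4: hit
1: hit
8: hit
2: hit
1: hit
0: fault, evict 4, frames (8 1 2 0)
1: hit
0: hit
1: hit
Page faults: 6.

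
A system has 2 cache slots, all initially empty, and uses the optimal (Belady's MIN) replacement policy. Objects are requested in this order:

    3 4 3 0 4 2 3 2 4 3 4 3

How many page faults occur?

3 -> miss, frames (3)
4 -> miss, frames (3 4)
3 -> hit
0 -> miss, evict 3, frames (4 0)
4 -> hit
2 -> miss, evict 0, frames (4 2)
3 -> miss, evict 4, frames (2 3)
2 -> hit
4 -> miss, evict 2, frames (3 4)
3 -> hit
4 -> hit
3 -> hit
Page faults: 6.

6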